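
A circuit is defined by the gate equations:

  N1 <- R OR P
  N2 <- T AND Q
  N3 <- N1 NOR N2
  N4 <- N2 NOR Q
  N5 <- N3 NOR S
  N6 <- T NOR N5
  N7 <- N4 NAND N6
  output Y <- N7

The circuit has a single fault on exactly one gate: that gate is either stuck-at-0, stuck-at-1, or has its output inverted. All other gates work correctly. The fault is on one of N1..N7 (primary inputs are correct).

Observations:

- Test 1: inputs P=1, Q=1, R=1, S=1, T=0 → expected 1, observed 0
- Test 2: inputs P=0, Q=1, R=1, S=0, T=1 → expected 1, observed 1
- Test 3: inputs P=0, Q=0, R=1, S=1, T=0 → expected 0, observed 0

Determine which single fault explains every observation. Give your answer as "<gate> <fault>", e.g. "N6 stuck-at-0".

N4 stuck-at-1

Fault-free values for test 1 (P=1, Q=1, R=1, S=1, T=0): N1=1, N2=0, N3=0, N4=0, N5=0, N6=1, N7=1, giving Y=1. Observed 0.
Test 1: faults giving observed 0 are {N4 stuck-at-1, N4 inverted output, N7 stuck-at-0, N7 inverted output}.
Test 2 (P=0, Q=1, R=1, S=0, T=1): fault-free N1=1, N2=1, N3=0, N4=0, N5=1, N6=0, N7=1 → 1; observed 1. Eliminates N7 stuck-at-0, N7 inverted output.
Test 3 (P=0, Q=0, R=1, S=1, T=0): fault-free N1=1, N2=0, N3=0, N4=1, N5=0, N6=1, N7=0 → 0; observed 0. Eliminates N4 inverted output.
Only N4 stuck-at-1 is consistent with every test.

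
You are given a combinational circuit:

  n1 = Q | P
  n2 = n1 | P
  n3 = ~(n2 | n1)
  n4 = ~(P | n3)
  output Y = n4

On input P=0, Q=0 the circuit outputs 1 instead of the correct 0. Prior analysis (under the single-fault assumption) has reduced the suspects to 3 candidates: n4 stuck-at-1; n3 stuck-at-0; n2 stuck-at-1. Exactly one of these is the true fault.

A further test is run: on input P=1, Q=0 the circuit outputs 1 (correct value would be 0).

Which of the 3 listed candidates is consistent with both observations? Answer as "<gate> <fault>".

n4 stuck-at-1

Evaluate each candidate on input P=1, Q=0:
  n4 stuck-at-1: n1=1, n2=1, n3=0, n4=1 [stuck-at-1] → 1 — matches
  n3 stuck-at-0: n1=1, n2=1, n3=0 [stuck-at-0], n4=0 → 0 — eliminated
  n2 stuck-at-1: n1=1, n2=1 [stuck-at-1], n3=0, n4=0 → 0 — eliminated
Only n4 stuck-at-1 reproduces the observed 1.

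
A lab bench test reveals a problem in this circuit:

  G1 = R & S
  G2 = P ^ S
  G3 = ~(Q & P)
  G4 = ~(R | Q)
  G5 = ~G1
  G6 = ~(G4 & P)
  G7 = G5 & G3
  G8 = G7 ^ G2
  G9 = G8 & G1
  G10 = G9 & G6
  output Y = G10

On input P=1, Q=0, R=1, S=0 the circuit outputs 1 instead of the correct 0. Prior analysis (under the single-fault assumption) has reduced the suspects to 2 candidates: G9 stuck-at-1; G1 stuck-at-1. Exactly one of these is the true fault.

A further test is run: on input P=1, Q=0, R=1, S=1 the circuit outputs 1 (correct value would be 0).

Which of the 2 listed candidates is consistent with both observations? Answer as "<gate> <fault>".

G9 stuck-at-1

Evaluate each candidate on input P=1, Q=0, R=1, S=1:
  G9 stuck-at-1: G1=1, G2=0, G3=1, G4=0, G5=0, G6=1, G7=0, G8=0, G9=1 [stuck-at-1], G10=1 → 1 — matches
  G1 stuck-at-1: G1=1 [stuck-at-1], G2=0, G3=1, G4=0, G5=0, G6=1, G7=0, G8=0, G9=0, G10=0 → 0 — eliminated
Only G9 stuck-at-1 reproduces the observed 1.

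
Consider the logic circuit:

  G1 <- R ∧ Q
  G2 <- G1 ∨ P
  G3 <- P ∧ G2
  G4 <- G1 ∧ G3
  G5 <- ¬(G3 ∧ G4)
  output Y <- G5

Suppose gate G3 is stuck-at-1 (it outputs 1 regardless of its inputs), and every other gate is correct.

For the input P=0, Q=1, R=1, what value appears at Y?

Propagate with G3 forced: G1=1, G2=1, G3=1 [stuck-at-1], G4=1, G5=0.
So Y = 0. (Without the fault it would be 1.)

0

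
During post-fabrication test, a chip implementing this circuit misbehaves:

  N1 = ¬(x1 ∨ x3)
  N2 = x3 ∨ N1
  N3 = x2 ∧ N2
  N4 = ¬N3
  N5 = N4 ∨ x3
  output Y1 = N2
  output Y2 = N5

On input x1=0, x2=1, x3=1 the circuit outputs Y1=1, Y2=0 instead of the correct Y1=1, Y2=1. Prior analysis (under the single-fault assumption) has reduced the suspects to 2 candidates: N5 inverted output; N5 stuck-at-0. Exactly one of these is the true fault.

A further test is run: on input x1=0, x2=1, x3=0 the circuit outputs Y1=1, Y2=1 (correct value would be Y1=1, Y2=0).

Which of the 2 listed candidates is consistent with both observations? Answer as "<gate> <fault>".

N5 inverted output

Evaluate each candidate on input x1=0, x2=1, x3=0:
  N5 inverted output: N1=1, N2=1, N3=1, N4=0, N5=1 [inverted output] → Y1=1, Y2=1 — matches
  N5 stuck-at-0: N1=1, N2=1, N3=1, N4=0, N5=0 [stuck-at-0] → Y1=1, Y2=0 — eliminated
Only N5 inverted output reproduces the observed Y1=1, Y2=1.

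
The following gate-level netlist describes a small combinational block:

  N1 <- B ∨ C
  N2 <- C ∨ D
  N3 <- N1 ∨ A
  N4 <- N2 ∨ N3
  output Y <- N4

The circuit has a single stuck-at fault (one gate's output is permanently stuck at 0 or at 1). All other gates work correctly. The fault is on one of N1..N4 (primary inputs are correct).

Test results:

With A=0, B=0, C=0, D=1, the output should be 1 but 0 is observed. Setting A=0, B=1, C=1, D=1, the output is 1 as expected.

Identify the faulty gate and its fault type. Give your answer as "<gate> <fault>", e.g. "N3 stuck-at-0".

Fault-free values for test 1 (A=0, B=0, C=0, D=1): N1=0, N2=1, N3=0, N4=1, giving Y=1. Observed 0.
Test 1: faults giving observed 0 are {N2 stuck-at-0, N4 stuck-at-0}.
Test 2 (A=0, B=1, C=1, D=1): fault-free N1=1, N2=1, N3=1, N4=1 → 1; observed 1. Eliminates N4 stuck-at-0.
Only N2 stuck-at-0 is consistent with every test.

N2 stuck-at-0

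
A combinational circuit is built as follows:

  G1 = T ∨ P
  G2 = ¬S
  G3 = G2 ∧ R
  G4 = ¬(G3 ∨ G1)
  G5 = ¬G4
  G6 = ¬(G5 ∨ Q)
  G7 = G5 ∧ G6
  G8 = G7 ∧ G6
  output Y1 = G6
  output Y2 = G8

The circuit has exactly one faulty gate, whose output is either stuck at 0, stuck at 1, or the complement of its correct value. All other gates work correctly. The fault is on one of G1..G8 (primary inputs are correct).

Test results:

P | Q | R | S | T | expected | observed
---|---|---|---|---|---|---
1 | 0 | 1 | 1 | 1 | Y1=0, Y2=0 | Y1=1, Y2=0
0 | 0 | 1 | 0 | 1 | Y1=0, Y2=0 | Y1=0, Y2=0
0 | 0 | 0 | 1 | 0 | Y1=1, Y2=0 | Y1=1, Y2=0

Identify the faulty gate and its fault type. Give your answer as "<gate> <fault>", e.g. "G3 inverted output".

G1 stuck-at-0

Fault-free values for test 1 (P=1, Q=0, R=1, S=1, T=1): G1=1, G2=0, G3=0, G4=0, G5=1, G6=0, G7=0, G8=0, giving Y1=0, Y2=0. Observed Y1=1, Y2=0.
Test 1: faults giving observed Y1=1, Y2=0 are {G1 stuck-at-0, G1 inverted output, G4 stuck-at-1, G4 inverted output, G5 stuck-at-0, G5 inverted output}.
Test 2 (P=0, Q=0, R=1, S=0, T=1): fault-free G1=1, G2=1, G3=1, G4=0, G5=1, G6=0, G7=0, G8=0 → Y1=0, Y2=0; observed Y1=0, Y2=0. Eliminates G4 stuck-at-1, G4 inverted output, G5 stuck-at-0, G5 inverted output.
Test 3 (P=0, Q=0, R=0, S=1, T=0): fault-free G1=0, G2=0, G3=0, G4=1, G5=0, G6=1, G7=0, G8=0 → Y1=1, Y2=0; observed Y1=1, Y2=0. Eliminates G1 inverted output.
Only G1 stuck-at-0 is consistent with every test.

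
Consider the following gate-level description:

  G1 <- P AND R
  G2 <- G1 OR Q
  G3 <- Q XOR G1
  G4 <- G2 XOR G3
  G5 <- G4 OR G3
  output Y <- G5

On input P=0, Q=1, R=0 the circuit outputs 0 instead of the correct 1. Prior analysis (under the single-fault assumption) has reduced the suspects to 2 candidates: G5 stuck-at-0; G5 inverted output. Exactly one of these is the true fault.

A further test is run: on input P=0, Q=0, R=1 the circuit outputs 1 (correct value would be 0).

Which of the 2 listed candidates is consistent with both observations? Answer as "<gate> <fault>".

Evaluate each candidate on input P=0, Q=0, R=1:
  G5 stuck-at-0: G1=0, G2=0, G3=0, G4=0, G5=0 [stuck-at-0] → 0 — eliminated
  G5 inverted output: G1=0, G2=0, G3=0, G4=0, G5=1 [inverted output] → 1 — matches
Only G5 inverted output reproduces the observed 1.

G5 inverted output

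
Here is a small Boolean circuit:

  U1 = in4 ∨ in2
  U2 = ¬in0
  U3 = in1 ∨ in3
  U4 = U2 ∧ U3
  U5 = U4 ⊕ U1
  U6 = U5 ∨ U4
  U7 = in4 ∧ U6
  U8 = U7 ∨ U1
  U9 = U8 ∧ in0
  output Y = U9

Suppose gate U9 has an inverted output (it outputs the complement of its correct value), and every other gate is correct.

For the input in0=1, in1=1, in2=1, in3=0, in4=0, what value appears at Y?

0

Propagate with U9 forced: U1=1, U2=0, U3=1, U4=0, U5=1, U6=1, U7=0, U8=1, U9=0 [inverted output].
So Y = 0. (Without the fault it would be 1.)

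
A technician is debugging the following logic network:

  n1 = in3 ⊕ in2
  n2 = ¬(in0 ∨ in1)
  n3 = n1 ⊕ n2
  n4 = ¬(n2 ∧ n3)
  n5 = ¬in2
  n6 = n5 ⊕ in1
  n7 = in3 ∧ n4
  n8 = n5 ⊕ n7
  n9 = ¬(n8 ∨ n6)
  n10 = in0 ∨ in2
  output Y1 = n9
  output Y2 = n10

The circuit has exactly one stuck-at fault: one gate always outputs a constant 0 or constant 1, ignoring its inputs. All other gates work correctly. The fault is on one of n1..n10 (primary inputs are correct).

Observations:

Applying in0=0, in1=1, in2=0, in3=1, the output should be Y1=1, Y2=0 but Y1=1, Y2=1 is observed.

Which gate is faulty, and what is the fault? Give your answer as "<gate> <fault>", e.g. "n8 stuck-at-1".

n10 stuck-at-1

Fault-free values for test 1 (in0=0, in1=1, in2=0, in3=1): n1=1, n2=0, n3=1, n4=1, n5=1, n6=0, n7=1, n8=0, n9=1, n10=0, giving Y1=1, Y2=0. Observed Y1=1, Y2=1.
Test 1: faults giving observed Y1=1, Y2=1 are {n10 stuck-at-1}.
Only n10 stuck-at-1 is consistent with every test.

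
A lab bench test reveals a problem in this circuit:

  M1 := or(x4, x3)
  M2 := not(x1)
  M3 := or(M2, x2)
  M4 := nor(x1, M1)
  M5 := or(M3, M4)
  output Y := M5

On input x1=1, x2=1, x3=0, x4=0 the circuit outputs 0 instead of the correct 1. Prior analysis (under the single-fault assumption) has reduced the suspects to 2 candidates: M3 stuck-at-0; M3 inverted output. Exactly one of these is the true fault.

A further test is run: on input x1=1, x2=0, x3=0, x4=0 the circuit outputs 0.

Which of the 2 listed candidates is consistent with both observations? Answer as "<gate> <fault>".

M3 stuck-at-0

Evaluate each candidate on input x1=1, x2=0, x3=0, x4=0:
  M3 stuck-at-0: M1=0, M2=0, M3=0 [stuck-at-0], M4=0, M5=0 → 0 — matches
  M3 inverted output: M1=0, M2=0, M3=1 [inverted output], M4=0, M5=1 → 1 — eliminated
Only M3 stuck-at-0 reproduces the observed 0.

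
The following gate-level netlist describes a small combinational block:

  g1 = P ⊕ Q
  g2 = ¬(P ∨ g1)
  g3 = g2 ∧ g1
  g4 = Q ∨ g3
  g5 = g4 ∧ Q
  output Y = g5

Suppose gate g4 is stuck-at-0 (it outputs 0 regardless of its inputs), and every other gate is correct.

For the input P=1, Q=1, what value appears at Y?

Propagate with g4 forced: g1=0, g2=0, g3=0, g4=0 [stuck-at-0], g5=0.
So Y = 0. (Without the fault it would be 1.)

0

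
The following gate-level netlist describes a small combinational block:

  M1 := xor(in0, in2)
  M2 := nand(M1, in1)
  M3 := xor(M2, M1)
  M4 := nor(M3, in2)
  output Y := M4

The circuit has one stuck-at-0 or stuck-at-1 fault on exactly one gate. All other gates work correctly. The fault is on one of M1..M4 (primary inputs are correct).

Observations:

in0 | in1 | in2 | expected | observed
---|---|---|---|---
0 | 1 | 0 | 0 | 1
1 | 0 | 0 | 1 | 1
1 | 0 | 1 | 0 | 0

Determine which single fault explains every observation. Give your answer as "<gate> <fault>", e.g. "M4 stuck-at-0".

M3 stuck-at-0

Fault-free values for test 1 (in0=0, in1=1, in2=0): M1=0, M2=1, M3=1, M4=0, giving Y=0. Observed 1.
Test 1: faults giving observed 1 are {M2 stuck-at-0, M3 stuck-at-0, M4 stuck-at-1}.
Test 2 (in0=1, in1=0, in2=0): fault-free M1=1, M2=1, M3=0, M4=1 → 1; observed 1. Eliminates M2 stuck-at-0.
Test 3 (in0=1, in1=0, in2=1): fault-free M1=0, M2=1, M3=1, M4=0 → 0; observed 0. Eliminates M4 stuck-at-1.
Only M3 stuck-at-0 is consistent with every test.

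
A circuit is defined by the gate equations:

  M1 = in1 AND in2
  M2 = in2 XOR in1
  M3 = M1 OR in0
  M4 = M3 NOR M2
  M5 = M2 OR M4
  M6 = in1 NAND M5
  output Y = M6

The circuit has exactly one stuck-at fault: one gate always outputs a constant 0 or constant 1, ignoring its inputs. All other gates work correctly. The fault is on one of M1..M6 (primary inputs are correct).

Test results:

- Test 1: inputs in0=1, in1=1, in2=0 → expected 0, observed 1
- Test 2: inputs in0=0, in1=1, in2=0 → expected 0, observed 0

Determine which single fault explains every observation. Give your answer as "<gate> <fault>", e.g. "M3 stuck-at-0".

Fault-free values for test 1 (in0=1, in1=1, in2=0): M1=0, M2=1, M3=1, M4=0, M5=1, M6=0, giving Y=0. Observed 1.
Test 1: faults giving observed 1 are {M2 stuck-at-0, M5 stuck-at-0, M6 stuck-at-1}.
Test 2 (in0=0, in1=1, in2=0): fault-free M1=0, M2=1, M3=0, M4=0, M5=1, M6=0 → 0; observed 0. Eliminates M5 stuck-at-0, M6 stuck-at-1.
Only M2 stuck-at-0 is consistent with every test.

M2 stuck-at-0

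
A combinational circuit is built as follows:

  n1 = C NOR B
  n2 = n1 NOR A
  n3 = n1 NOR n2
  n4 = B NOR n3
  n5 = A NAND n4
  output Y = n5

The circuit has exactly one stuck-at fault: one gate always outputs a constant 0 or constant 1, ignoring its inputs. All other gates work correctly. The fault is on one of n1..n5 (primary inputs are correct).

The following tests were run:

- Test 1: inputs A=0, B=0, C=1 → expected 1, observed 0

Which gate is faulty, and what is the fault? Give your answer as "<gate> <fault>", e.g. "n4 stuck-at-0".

Fault-free values for test 1 (A=0, B=0, C=1): n1=0, n2=1, n3=0, n4=1, n5=1, giving Y=1. Observed 0.
Test 1: faults giving observed 0 are {n5 stuck-at-0}.
Only n5 stuck-at-0 is consistent with every test.

n5 stuck-at-0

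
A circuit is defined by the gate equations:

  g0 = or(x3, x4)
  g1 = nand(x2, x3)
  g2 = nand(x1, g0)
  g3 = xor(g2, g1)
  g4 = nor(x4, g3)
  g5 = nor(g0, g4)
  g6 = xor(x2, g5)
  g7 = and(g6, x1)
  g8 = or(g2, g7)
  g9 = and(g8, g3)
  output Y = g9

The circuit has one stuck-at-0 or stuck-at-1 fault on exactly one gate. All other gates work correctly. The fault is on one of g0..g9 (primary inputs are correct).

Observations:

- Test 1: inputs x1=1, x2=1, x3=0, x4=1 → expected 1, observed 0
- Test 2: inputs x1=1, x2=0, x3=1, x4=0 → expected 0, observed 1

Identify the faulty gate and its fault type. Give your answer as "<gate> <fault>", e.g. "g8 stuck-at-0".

g5 stuck-at-1

Fault-free values for test 1 (x1=1, x2=1, x3=0, x4=1): g0=1, g1=1, g2=0, g3=1, g4=0, g5=0, g6=1, g7=1, g8=1, g9=1, giving Y=1. Observed 0.
Test 1: faults giving observed 0 are {g0 stuck-at-0, g1 stuck-at-0, g2 stuck-at-1, g3 stuck-at-0, g5 stuck-at-1, g6 stuck-at-0, g7 stuck-at-0, g8 stuck-at-0, g9 stuck-at-0}.
Test 2 (x1=1, x2=0, x3=1, x4=0): fault-free g0=1, g1=1, g2=0, g3=1, g4=0, g5=0, g6=0, g7=0, g8=0, g9=0 → 0; observed 1. Eliminates g0 stuck-at-0, g1 stuck-at-0, g2 stuck-at-1, g3 stuck-at-0, g6 stuck-at-0, g7 stuck-at-0, g8 stuck-at-0, g9 stuck-at-0.
Only g5 stuck-at-1 is consistent with every test.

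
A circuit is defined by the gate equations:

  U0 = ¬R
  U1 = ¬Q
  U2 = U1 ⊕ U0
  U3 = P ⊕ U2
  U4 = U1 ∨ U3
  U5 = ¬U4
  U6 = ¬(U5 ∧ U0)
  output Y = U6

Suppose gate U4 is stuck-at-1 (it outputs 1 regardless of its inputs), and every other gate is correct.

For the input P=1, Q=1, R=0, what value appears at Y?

Propagate with U4 forced: U0=1, U1=0, U2=1, U3=0, U4=1 [stuck-at-1], U5=0, U6=1.
So Y = 1. (Without the fault it would be 0.)

1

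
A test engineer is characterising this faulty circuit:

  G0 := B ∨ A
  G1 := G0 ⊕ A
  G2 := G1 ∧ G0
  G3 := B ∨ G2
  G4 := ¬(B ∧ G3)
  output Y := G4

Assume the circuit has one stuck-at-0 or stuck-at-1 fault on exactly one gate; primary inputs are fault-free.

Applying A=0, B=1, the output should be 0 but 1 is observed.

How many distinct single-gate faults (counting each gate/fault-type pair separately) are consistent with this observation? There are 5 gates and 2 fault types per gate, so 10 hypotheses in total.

Fault-free: G0=1, G1=1, G2=1, G3=1, G4=0 → 0. Observed 1.
  G0 stuck-at-0: output 0 ✗
  G0 stuck-at-1: output 0 ✗
  G1 stuck-at-0: output 0 ✗
  G1 stuck-at-1: output 0 ✗
  G2 stuck-at-0: output 0 ✗
  G2 stuck-at-1: output 0 ✗
  G3 stuck-at-0: output 1 ✓
  G3 stuck-at-1: output 0 ✗
  G4 stuck-at-0: output 0 ✗
  G4 stuck-at-1: output 1 ✓
Consistent faults: {G3 stuck-at-0, G4 stuck-at-1} — 2 in all.

2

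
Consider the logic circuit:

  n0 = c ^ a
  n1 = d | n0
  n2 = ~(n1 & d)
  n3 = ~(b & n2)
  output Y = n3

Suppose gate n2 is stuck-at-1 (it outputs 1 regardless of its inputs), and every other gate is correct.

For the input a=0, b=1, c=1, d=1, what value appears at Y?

0

Propagate with n2 forced: n0=1, n1=1, n2=1 [stuck-at-1], n3=0.
So Y = 0. (Without the fault it would be 1.)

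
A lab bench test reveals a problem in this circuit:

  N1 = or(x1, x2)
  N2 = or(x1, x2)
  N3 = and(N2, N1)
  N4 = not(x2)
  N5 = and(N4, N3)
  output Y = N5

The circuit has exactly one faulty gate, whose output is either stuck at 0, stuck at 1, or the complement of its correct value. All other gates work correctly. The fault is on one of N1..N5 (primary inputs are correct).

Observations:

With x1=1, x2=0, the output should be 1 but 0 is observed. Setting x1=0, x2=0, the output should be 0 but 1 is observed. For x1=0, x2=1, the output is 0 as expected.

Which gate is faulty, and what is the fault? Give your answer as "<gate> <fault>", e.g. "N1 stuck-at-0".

Fault-free values for test 1 (x1=1, x2=0): N1=1, N2=1, N3=1, N4=1, N5=1, giving Y=1. Observed 0.
Test 1: faults giving observed 0 are {N1 stuck-at-0, N1 inverted output, N2 stuck-at-0, N2 inverted output, N3 stuck-at-0, N3 inverted output, N4 stuck-at-0, N4 inverted output, N5 stuck-at-0, N5 inverted output}.
Test 2 (x1=0, x2=0): fault-free N1=0, N2=0, N3=0, N4=1, N5=0 → 0; observed 1. Eliminates N1 stuck-at-0, N1 inverted output, N2 stuck-at-0, N2 inverted output, N3 stuck-at-0, N4 stuck-at-0, N4 inverted output, N5 stuck-at-0.
Test 3 (x1=0, x2=1): fault-free N1=1, N2=1, N3=1, N4=0, N5=0 → 0; observed 0. Eliminates N5 inverted output.
Only N3 inverted output is consistent with every test.

N3 inverted output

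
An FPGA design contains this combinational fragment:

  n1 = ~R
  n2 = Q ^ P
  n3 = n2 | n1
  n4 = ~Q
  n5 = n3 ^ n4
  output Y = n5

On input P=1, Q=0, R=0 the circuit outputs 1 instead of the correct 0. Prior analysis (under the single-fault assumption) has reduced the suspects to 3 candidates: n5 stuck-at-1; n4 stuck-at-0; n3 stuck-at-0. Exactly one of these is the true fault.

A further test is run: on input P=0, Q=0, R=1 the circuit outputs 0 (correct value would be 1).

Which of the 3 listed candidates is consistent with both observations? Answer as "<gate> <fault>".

Evaluate each candidate on input P=0, Q=0, R=1:
  n5 stuck-at-1: n1=0, n2=0, n3=0, n4=1, n5=1 [stuck-at-1] → 1 — eliminated
  n4 stuck-at-0: n1=0, n2=0, n3=0, n4=0 [stuck-at-0], n5=0 → 0 — matches
  n3 stuck-at-0: n1=0, n2=0, n3=0 [stuck-at-0], n4=1, n5=1 → 1 — eliminated
Only n4 stuck-at-0 reproduces the observed 0.

n4 stuck-at-0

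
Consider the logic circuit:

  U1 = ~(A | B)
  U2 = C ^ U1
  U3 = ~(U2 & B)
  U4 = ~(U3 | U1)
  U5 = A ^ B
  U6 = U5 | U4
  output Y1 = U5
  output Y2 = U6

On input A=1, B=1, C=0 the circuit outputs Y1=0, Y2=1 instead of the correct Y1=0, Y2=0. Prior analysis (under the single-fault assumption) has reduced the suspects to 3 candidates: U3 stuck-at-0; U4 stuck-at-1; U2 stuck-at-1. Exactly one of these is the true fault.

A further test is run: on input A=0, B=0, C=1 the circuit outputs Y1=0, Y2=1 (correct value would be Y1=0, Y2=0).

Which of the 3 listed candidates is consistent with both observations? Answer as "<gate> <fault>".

Evaluate each candidate on input A=0, B=0, C=1:
  U3 stuck-at-0: U1=1, U2=0, U3=0 [stuck-at-0], U4=0, U5=0, U6=0 → Y1=0, Y2=0 — eliminated
  U4 stuck-at-1: U1=1, U2=0, U3=1, U4=1 [stuck-at-1], U5=0, U6=1 → Y1=0, Y2=1 — matches
  U2 stuck-at-1: U1=1, U2=1 [stuck-at-1], U3=1, U4=0, U5=0, U6=0 → Y1=0, Y2=0 — eliminated
Only U4 stuck-at-1 reproduces the observed Y1=0, Y2=1.

U4 stuck-at-1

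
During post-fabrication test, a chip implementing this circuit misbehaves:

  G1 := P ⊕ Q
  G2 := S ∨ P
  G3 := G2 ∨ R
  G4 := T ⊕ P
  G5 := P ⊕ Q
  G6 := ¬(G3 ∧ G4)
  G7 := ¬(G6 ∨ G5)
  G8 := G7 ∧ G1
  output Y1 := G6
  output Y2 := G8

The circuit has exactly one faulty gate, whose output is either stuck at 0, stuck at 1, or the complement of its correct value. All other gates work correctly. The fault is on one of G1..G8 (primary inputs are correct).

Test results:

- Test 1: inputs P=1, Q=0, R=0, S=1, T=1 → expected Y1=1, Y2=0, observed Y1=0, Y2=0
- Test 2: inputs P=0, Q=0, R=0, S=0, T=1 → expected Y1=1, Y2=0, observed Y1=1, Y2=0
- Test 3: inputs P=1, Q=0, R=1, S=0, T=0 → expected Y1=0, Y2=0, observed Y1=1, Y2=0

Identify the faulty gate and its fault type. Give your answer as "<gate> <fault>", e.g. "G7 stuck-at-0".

Fault-free values for test 1 (P=1, Q=0, R=0, S=1, T=1): G1=1, G2=1, G3=1, G4=0, G5=1, G6=1, G7=0, G8=0, giving Y1=1, Y2=0. Observed Y1=0, Y2=0.
Test 1: faults giving observed Y1=0, Y2=0 are {G4 stuck-at-1, G4 inverted output, G6 stuck-at-0, G6 inverted output}.
Test 2 (P=0, Q=0, R=0, S=0, T=1): fault-free G1=0, G2=0, G3=0, G4=1, G5=0, G6=1, G7=0, G8=0 → Y1=1, Y2=0; observed Y1=1, Y2=0. Eliminates G6 stuck-at-0, G6 inverted output.
Test 3 (P=1, Q=0, R=1, S=0, T=0): fault-free G1=1, G2=1, G3=1, G4=1, G5=1, G6=0, G7=0, G8=0 → Y1=0, Y2=0; observed Y1=1, Y2=0. Eliminates G4 stuck-at-1.
Only G4 inverted output is consistent with every test.

G4 inverted output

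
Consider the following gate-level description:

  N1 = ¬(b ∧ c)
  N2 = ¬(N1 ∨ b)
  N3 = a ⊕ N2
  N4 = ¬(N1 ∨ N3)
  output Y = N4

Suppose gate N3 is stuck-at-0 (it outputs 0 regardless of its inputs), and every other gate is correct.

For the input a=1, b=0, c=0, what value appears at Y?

0

Propagate with N3 forced: N1=1, N2=0, N3=0 [stuck-at-0], N4=0.
So Y = 0. (Same as the fault-free value — the fault is masked on this input.)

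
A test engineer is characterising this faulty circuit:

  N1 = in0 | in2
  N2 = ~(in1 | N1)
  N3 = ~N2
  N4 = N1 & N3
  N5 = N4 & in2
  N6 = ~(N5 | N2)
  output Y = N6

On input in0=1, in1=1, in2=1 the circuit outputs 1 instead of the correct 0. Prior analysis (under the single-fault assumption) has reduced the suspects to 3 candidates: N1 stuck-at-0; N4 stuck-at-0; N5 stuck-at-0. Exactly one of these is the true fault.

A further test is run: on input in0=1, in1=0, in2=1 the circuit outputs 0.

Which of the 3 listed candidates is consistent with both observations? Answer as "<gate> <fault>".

N1 stuck-at-0

Evaluate each candidate on input in0=1, in1=0, in2=1:
  N1 stuck-at-0: N1=0 [stuck-at-0], N2=1, N3=0, N4=0, N5=0, N6=0 → 0 — matches
  N4 stuck-at-0: N1=1, N2=0, N3=1, N4=0 [stuck-at-0], N5=0, N6=1 → 1 — eliminated
  N5 stuck-at-0: N1=1, N2=0, N3=1, N4=1, N5=0 [stuck-at-0], N6=1 → 1 — eliminated
Only N1 stuck-at-0 reproduces the observed 0.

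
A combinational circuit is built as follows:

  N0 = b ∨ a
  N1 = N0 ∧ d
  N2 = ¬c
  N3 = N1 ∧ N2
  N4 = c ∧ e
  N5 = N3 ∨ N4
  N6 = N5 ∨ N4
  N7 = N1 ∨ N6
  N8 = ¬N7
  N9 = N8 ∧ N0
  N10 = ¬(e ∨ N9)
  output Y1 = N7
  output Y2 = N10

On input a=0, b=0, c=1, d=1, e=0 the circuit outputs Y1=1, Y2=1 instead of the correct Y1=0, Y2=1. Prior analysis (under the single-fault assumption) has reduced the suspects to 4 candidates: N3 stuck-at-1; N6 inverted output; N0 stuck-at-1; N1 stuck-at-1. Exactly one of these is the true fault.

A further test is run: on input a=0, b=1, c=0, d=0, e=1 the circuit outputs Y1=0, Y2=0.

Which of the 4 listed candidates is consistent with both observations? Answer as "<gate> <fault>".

Evaluate each candidate on input a=0, b=1, c=0, d=0, e=1:
  N3 stuck-at-1: N0=1, N1=0, N2=1, N3=1 [stuck-at-1], N4=0, N5=1, N6=1, N7=1, N8=0, N9=0, N10=0 → Y1=1, Y2=0 — eliminated
  N6 inverted output: N0=1, N1=0, N2=1, N3=0, N4=0, N5=0, N6=1 [inverted output], N7=1, N8=0, N9=0, N10=0 → Y1=1, Y2=0 — eliminated
  N0 stuck-at-1: N0=1 [stuck-at-1], N1=0, N2=1, N3=0, N4=0, N5=0, N6=0, N7=0, N8=1, N9=1, N10=0 → Y1=0, Y2=0 — matches
  N1 stuck-at-1: N0=1, N1=1 [stuck-at-1], N2=1, N3=1, N4=0, N5=1, N6=1, N7=1, N8=0, N9=0, N10=0 → Y1=1, Y2=0 — eliminated
Only N0 stuck-at-1 reproduces the observed Y1=0, Y2=0.

N0 stuck-at-1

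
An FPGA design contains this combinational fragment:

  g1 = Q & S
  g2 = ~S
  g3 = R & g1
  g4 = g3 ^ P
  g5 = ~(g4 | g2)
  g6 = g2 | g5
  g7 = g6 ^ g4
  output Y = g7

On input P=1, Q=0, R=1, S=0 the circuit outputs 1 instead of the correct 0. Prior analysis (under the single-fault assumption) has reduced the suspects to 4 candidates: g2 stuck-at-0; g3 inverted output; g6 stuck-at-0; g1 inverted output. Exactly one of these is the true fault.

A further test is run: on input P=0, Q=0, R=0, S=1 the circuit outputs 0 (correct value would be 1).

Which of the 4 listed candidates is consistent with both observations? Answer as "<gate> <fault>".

g6 stuck-at-0

Evaluate each candidate on input P=0, Q=0, R=0, S=1:
  g2 stuck-at-0: g1=0, g2=0 [stuck-at-0], g3=0, g4=0, g5=1, g6=1, g7=1 → 1 — eliminated
  g3 inverted output: g1=0, g2=0, g3=1 [inverted output], g4=1, g5=0, g6=0, g7=1 → 1 — eliminated
  g6 stuck-at-0: g1=0, g2=0, g3=0, g4=0, g5=1, g6=0 [stuck-at-0], g7=0 → 0 — matches
  g1 inverted output: g1=1 [inverted output], g2=0, g3=0, g4=0, g5=1, g6=1, g7=1 → 1 — eliminated
Only g6 stuck-at-0 reproduces the observed 0.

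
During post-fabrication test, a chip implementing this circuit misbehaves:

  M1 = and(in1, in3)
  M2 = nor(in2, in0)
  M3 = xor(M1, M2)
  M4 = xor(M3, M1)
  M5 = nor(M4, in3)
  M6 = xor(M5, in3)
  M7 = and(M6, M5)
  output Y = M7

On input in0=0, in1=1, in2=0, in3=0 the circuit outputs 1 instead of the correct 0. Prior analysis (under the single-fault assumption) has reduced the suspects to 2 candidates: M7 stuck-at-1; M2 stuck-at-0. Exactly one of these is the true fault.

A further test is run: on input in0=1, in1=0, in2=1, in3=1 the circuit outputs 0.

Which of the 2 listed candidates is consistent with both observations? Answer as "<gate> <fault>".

M2 stuck-at-0

Evaluate each candidate on input in0=1, in1=0, in2=1, in3=1:
  M7 stuck-at-1: M1=0, M2=0, M3=0, M4=0, M5=0, M6=1, M7=1 [stuck-at-1] → 1 — eliminated
  M2 stuck-at-0: M1=0, M2=0 [stuck-at-0], M3=0, M4=0, M5=0, M6=1, M7=0 → 0 — matches
Only M2 stuck-at-0 reproduces the observed 0.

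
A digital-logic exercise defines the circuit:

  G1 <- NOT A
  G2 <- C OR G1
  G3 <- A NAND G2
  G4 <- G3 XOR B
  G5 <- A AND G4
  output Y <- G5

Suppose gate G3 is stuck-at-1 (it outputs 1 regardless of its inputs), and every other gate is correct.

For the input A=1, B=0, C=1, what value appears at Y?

Propagate with G3 forced: G1=0, G2=1, G3=1 [stuck-at-1], G4=1, G5=1.
So Y = 1. (Without the fault it would be 0.)

1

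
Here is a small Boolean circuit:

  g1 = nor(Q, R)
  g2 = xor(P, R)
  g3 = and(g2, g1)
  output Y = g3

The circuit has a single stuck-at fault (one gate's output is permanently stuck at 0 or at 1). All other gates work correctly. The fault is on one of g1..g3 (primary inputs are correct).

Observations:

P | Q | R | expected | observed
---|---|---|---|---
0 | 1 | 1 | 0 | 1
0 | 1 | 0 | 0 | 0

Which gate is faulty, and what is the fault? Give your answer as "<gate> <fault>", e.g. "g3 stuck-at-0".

Fault-free values for test 1 (P=0, Q=1, R=1): g1=0, g2=1, g3=0, giving Y=0. Observed 1.
Test 1: faults giving observed 1 are {g1 stuck-at-1, g3 stuck-at-1}.
Test 2 (P=0, Q=1, R=0): fault-free g1=0, g2=0, g3=0 → 0; observed 0. Eliminates g3 stuck-at-1.
Only g1 stuck-at-1 is consistent with every test.

g1 stuck-at-1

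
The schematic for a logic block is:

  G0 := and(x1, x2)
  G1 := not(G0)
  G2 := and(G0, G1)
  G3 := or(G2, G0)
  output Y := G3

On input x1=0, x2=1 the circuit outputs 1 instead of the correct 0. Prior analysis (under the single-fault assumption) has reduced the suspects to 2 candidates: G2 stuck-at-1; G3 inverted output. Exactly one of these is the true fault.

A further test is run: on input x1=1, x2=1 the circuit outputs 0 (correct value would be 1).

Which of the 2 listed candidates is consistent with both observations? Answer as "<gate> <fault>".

Evaluate each candidate on input x1=1, x2=1:
  G2 stuck-at-1: G0=1, G1=0, G2=1 [stuck-at-1], G3=1 → 1 — eliminated
  G3 inverted output: G0=1, G1=0, G2=0, G3=0 [inverted output] → 0 — matches
Only G3 inverted output reproduces the observed 0.

G3 inverted output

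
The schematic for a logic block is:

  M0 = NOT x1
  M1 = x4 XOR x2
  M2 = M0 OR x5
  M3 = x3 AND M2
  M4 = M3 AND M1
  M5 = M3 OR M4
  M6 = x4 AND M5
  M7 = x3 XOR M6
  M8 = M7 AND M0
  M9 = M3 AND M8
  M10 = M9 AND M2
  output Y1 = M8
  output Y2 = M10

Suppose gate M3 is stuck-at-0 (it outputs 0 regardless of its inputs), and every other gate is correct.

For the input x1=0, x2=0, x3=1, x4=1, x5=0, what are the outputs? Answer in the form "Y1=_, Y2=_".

Y1=1, Y2=0

Propagate with M3 forced: M0=1, M1=1, M2=1, M3=0 [stuck-at-0], M4=0, M5=0, M6=0, M7=1, M8=1, M9=0, M10=0.
So the outputs are Y1=1, Y2=0. (Without the fault they would be Y1=0, Y2=0.)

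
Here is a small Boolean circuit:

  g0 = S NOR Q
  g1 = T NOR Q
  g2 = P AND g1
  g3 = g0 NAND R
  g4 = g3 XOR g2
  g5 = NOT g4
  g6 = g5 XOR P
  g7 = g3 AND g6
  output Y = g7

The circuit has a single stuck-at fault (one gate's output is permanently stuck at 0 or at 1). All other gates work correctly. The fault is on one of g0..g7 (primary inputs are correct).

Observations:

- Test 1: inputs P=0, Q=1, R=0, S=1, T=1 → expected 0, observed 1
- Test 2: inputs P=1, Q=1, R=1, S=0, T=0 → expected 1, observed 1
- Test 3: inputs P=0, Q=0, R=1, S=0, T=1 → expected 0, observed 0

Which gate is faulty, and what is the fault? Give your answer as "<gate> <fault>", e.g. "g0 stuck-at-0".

Fault-free values for test 1 (P=0, Q=1, R=0, S=1, T=1): g0=0, g1=0, g2=0, g3=1, g4=1, g5=0, g6=0, g7=0, giving Y=0. Observed 1.
Test 1: faults giving observed 1 are {g2 stuck-at-1, g4 stuck-at-0, g5 stuck-at-1, g6 stuck-at-1, g7 stuck-at-1}.
Test 2 (P=1, Q=1, R=1, S=0, T=0): fault-free g0=0, g1=0, g2=0, g3=1, g4=1, g5=0, g6=1, g7=1 → 1; observed 1. Eliminates g2 stuck-at-1, g4 stuck-at-0, g5 stuck-at-1.
Test 3 (P=0, Q=0, R=1, S=0, T=1): fault-free g0=1, g1=0, g2=0, g3=0, g4=0, g5=1, g6=1, g7=0 → 0; observed 0. Eliminates g7 stuck-at-1.
Only g6 stuck-at-1 is consistent with every test.

g6 stuck-at-1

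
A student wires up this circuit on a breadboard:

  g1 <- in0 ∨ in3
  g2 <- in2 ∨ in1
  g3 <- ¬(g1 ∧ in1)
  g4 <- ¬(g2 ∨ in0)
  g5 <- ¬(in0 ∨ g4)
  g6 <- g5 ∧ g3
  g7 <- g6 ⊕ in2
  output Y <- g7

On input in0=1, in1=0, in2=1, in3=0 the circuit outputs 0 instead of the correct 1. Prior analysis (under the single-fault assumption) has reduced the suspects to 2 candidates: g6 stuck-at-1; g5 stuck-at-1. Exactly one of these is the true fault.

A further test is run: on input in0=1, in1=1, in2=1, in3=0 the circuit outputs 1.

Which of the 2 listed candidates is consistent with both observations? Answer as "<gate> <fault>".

g5 stuck-at-1

Evaluate each candidate on input in0=1, in1=1, in2=1, in3=0:
  g6 stuck-at-1: g1=1, g2=1, g3=0, g4=0, g5=0, g6=1 [stuck-at-1], g7=0 → 0 — eliminated
  g5 stuck-at-1: g1=1, g2=1, g3=0, g4=0, g5=1 [stuck-at-1], g6=0, g7=1 → 1 — matches
Only g5 stuck-at-1 reproduces the observed 1.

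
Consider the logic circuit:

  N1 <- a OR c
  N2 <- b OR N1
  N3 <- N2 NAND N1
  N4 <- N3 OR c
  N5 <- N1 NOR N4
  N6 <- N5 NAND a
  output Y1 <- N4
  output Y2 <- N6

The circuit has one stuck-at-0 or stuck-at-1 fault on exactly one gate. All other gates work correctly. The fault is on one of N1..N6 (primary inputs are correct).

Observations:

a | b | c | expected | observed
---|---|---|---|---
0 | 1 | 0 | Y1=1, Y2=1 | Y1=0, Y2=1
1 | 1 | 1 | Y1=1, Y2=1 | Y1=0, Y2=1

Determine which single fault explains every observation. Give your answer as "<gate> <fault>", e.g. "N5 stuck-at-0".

Fault-free values for test 1 (a=0, b=1, c=0): N1=0, N2=1, N3=1, N4=1, N5=0, N6=1, giving Y1=1, Y2=1. Observed Y1=0, Y2=1.
Test 1: faults giving observed Y1=0, Y2=1 are {N1 stuck-at-1, N3 stuck-at-0, N4 stuck-at-0}.
Test 2 (a=1, b=1, c=1): fault-free N1=1, N2=1, N3=0, N4=1, N5=0, N6=1 → Y1=1, Y2=1; observed Y1=0, Y2=1. Eliminates N1 stuck-at-1, N3 stuck-at-0.
Only N4 stuck-at-0 is consistent with every test.

N4 stuck-at-0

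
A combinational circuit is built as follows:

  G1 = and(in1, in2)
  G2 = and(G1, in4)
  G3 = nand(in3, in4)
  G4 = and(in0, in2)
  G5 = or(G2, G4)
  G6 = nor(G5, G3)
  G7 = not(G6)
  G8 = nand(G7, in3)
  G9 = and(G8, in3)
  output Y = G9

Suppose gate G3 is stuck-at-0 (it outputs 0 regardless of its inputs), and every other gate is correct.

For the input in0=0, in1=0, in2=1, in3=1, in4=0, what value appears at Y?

Propagate with G3 forced: G1=0, G2=0, G3=0 [stuck-at-0], G4=0, G5=0, G6=1, G7=0, G8=1, G9=1.
So Y = 1. (Without the fault it would be 0.)

1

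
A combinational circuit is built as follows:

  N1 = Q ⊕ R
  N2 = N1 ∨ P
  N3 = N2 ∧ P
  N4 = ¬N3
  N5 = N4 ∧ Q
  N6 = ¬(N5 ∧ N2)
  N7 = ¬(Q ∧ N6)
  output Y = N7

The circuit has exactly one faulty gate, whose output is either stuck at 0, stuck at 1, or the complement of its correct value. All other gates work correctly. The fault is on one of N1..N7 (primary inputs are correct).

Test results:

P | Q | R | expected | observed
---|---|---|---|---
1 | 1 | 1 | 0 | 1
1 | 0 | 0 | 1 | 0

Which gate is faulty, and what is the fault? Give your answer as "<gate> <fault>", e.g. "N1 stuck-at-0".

Fault-free values for test 1 (P=1, Q=1, R=1): N1=0, N2=1, N3=1, N4=0, N5=0, N6=1, N7=0, giving Y=0. Observed 1.
Test 1: faults giving observed 1 are {N3 stuck-at-0, N3 inverted output, N4 stuck-at-1, N4 inverted output, N5 stuck-at-1, N5 inverted output, N6 stuck-at-0, N6 inverted output, N7 stuck-at-1, N7 inverted output}.
Test 2 (P=1, Q=0, R=0): fault-free N1=0, N2=1, N3=1, N4=0, N5=0, N6=1, N7=1 → 1; observed 0. Eliminates N3 stuck-at-0, N3 inverted output, N4 stuck-at-1, N4 inverted output, N5 stuck-at-1, N5 inverted output, N6 stuck-at-0, N6 inverted output, N7 stuck-at-1.
Only N7 inverted output is consistent with every test.

N7 inverted output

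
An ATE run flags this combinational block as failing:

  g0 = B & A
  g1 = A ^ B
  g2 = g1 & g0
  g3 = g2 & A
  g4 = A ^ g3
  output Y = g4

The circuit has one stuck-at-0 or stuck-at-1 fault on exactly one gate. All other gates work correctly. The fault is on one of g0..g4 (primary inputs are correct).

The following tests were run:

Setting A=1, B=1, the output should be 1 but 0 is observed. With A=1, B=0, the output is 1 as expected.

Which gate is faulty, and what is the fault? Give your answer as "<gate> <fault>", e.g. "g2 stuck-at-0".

g1 stuck-at-1

Fault-free values for test 1 (A=1, B=1): g0=1, g1=0, g2=0, g3=0, g4=1, giving Y=1. Observed 0.
Test 1: faults giving observed 0 are {g1 stuck-at-1, g2 stuck-at-1, g3 stuck-at-1, g4 stuck-at-0}.
Test 2 (A=1, B=0): fault-free g0=0, g1=1, g2=0, g3=0, g4=1 → 1; observed 1. Eliminates g2 stuck-at-1, g3 stuck-at-1, g4 stuck-at-0.
Only g1 stuck-at-1 is consistent with every test.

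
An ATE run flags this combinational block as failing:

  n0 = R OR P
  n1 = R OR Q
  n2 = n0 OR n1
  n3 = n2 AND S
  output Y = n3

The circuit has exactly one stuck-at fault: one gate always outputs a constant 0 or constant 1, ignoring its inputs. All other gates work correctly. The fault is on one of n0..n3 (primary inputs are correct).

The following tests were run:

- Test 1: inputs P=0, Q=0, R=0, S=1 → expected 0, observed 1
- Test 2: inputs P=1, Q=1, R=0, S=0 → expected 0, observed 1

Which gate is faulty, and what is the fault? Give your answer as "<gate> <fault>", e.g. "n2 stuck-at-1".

n3 stuck-at-1

Fault-free values for test 1 (P=0, Q=0, R=0, S=1): n0=0, n1=0, n2=0, n3=0, giving Y=0. Observed 1.
Test 1: faults giving observed 1 are {n0 stuck-at-1, n1 stuck-at-1, n2 stuck-at-1, n3 stuck-at-1}.
Test 2 (P=1, Q=1, R=0, S=0): fault-free n0=1, n1=1, n2=1, n3=0 → 0; observed 1. Eliminates n0 stuck-at-1, n1 stuck-at-1, n2 stuck-at-1.
Only n3 stuck-at-1 is consistent with every test.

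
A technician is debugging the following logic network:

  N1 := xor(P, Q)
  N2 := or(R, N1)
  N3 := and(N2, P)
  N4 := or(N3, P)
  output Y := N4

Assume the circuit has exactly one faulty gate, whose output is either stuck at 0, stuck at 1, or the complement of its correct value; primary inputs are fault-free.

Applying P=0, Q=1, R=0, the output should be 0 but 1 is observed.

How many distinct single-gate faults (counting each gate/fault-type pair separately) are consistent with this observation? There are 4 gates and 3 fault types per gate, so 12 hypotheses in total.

4

Fault-free: N1=1, N2=1, N3=0, N4=0 → 0. Observed 1.
  N1 stuck-at-0: output 0 ✗
  N1 stuck-at-1: output 0 ✗
  N1 inverted output: output 0 ✗
  N2 stuck-at-0: output 0 ✗
  N2 stuck-at-1: output 0 ✗
  N2 inverted output: output 0 ✗
  N3 stuck-at-0: output 0 ✗
  N3 stuck-at-1: output 1 ✓
  N3 inverted output: output 1 ✓
  N4 stuck-at-0: output 0 ✗
  N4 stuck-at-1: output 1 ✓
  N4 inverted output: output 1 ✓
Consistent faults: {N3 stuck-at-1, N3 inverted output, N4 stuck-at-1, N4 inverted output} — 4 in all.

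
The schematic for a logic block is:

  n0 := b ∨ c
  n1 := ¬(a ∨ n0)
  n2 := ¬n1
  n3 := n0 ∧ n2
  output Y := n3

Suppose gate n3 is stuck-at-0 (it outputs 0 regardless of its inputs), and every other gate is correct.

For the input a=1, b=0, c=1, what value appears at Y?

0

Propagate with n3 forced: n0=1, n1=0, n2=1, n3=0 [stuck-at-0].
So Y = 0. (Without the fault it would be 1.)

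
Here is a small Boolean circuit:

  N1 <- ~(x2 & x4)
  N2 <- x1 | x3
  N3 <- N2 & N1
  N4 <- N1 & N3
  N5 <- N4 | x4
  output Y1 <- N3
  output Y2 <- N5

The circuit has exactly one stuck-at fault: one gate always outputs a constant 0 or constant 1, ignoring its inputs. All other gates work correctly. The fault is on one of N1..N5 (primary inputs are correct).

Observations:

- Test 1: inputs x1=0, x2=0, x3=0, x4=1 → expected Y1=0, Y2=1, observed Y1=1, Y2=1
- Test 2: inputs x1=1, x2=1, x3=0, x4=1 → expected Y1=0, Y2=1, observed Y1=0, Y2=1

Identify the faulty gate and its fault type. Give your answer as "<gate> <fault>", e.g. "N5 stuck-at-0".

Fault-free values for test 1 (x1=0, x2=0, x3=0, x4=1): N1=1, N2=0, N3=0, N4=0, N5=1, giving Y1=0, Y2=1. Observed Y1=1, Y2=1.
Test 1: faults giving observed Y1=1, Y2=1 are {N2 stuck-at-1, N3 stuck-at-1}.
Test 2 (x1=1, x2=1, x3=0, x4=1): fault-free N1=0, N2=1, N3=0, N4=0, N5=1 → Y1=0, Y2=1; observed Y1=0, Y2=1. Eliminates N3 stuck-at-1.
Only N2 stuck-at-1 is consistent with every test.

N2 stuck-at-1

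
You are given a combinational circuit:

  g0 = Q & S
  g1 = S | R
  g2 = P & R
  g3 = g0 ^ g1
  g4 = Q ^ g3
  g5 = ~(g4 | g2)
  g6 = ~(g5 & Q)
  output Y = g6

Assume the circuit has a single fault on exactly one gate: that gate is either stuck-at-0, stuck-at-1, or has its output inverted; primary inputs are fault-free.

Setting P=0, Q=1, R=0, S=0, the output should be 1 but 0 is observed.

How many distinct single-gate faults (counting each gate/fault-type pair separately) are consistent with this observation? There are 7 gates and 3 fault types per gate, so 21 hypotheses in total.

12

Fault-free: g0=0, g1=0, g2=0, g3=0, g4=1, g5=0, g6=1 → 1. Observed 0.
  g0: stuck-at-1, inverted output ✓; others ✗
  g1: stuck-at-1, inverted output ✓; others ✗
  g2: none of the 3 fault types match ✗
  g3: stuck-at-1, inverted output ✓; others ✗
  g4: stuck-at-0, inverted output ✓; others ✗
  g5: stuck-at-1, inverted output ✓; others ✗
  g6: stuck-at-0, inverted output ✓; others ✗
Consistent faults: {g0 stuck-at-1, g0 inverted output, g1 stuck-at-1, g1 inverted output, g3 stuck-at-1, g3 inverted output, g4 stuck-at-0, g4 inverted output, g5 stuck-at-1, g5 inverted output, g6 stuck-at-0, g6 inverted output} — 12 in all.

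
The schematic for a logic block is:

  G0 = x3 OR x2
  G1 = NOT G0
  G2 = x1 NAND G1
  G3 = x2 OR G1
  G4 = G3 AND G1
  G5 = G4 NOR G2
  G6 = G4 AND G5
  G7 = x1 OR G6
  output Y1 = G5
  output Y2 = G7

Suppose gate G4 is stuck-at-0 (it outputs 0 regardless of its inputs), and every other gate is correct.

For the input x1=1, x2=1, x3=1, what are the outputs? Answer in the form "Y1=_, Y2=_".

Propagate with G4 forced: G0=1, G1=0, G2=1, G3=1, G4=0 [stuck-at-0], G5=0, G6=0, G7=1.
So the outputs are Y1=0, Y2=1. (Same as the fault-free value — the fault is masked on this input.)

Y1=0, Y2=1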